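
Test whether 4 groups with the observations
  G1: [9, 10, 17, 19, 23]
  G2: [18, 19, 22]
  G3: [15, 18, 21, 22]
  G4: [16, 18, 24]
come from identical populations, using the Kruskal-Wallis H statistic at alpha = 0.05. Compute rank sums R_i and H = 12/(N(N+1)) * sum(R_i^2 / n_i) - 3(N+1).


Step 1: Combine all N = 15 observations and assign midranks.
sorted (value, group, rank): (9,G1,1), (10,G1,2), (15,G3,3), (16,G4,4), (17,G1,5), (18,G2,7), (18,G3,7), (18,G4,7), (19,G1,9.5), (19,G2,9.5), (21,G3,11), (22,G2,12.5), (22,G3,12.5), (23,G1,14), (24,G4,15)
Step 2: Sum ranks within each group.
R_1 = 31.5 (n_1 = 5)
R_2 = 29 (n_2 = 3)
R_3 = 33.5 (n_3 = 4)
R_4 = 26 (n_4 = 3)
Step 3: H = 12/(N(N+1)) * sum(R_i^2/n_i) - 3(N+1)
     = 12/(15*16) * (31.5^2/5 + 29^2/3 + 33.5^2/4 + 26^2/3) - 3*16
     = 0.050000 * 984.679 - 48
     = 1.233958.
Step 4: Ties present; correction factor C = 1 - 36/(15^3 - 15) = 0.989286. Corrected H = 1.233958 / 0.989286 = 1.247323.
Step 5: Under H0, H ~ chi^2(3); p-value = 0.741678.
Step 6: alpha = 0.05. fail to reject H0.

H = 1.2473, df = 3, p = 0.741678, fail to reject H0.


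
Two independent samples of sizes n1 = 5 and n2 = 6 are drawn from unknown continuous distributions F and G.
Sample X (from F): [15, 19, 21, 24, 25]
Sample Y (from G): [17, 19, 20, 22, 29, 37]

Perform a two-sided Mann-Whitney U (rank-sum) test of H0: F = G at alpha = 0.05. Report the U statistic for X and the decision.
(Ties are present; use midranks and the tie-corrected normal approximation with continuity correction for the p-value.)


Step 1: Combine and sort all 11 observations; assign midranks.
sorted (value, group): (15,X), (17,Y), (19,X), (19,Y), (20,Y), (21,X), (22,Y), (24,X), (25,X), (29,Y), (37,Y)
ranks: 15->1, 17->2, 19->3.5, 19->3.5, 20->5, 21->6, 22->7, 24->8, 25->9, 29->10, 37->11
Step 2: Rank sum for X: R1 = 1 + 3.5 + 6 + 8 + 9 = 27.5.
Step 3: U_X = R1 - n1(n1+1)/2 = 27.5 - 5*6/2 = 27.5 - 15 = 12.5.
       U_Y = n1*n2 - U_X = 30 - 12.5 = 17.5.
Step 4: Ties are present, so use the tie-corrected normal approximation (with continuity correction) for the p-value.
Step 5: p-value = 0.714379; compare to alpha = 0.05. fail to reject H0.

U_X = 12.5, p = 0.714379, fail to reject H0 at alpha = 0.05.


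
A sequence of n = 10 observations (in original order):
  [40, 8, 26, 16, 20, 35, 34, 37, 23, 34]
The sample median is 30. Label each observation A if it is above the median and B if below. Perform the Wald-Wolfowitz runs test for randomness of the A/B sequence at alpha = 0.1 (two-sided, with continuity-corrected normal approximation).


Step 1: Compute median = 30; label A = above, B = below.
Labels in order: ABBBBAAABA  (n_A = 5, n_B = 5)
Step 2: Count runs R = 5.
Step 3: Under H0 (random ordering), E[R] = 2*n_A*n_B/(n_A+n_B) + 1 = 2*5*5/10 + 1 = 6.0000.
        Var[R] = 2*n_A*n_B*(2*n_A*n_B - n_A - n_B) / ((n_A+n_B)^2 * (n_A+n_B-1)) = 2000/900 = 2.2222.
        SD[R] = 1.4907.
Step 4: Continuity-corrected z = (R + 0.5 - E[R]) / SD[R] = (5 + 0.5 - 6.0000) / 1.4907 = -0.3354.
Step 5: Two-sided p-value via normal approximation = 2*(1 - Phi(|z|)) = 0.737316.
Step 6: alpha = 0.1. fail to reject H0.

R = 5, z = -0.3354, p = 0.737316, fail to reject H0.


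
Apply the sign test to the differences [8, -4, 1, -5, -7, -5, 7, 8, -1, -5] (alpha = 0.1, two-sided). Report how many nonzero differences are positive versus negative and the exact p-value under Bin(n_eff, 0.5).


Step 1: Discard zero differences. Original n = 10; n_eff = number of nonzero differences = 10.
Nonzero differences (with sign): +8, -4, +1, -5, -7, -5, +7, +8, -1, -5
Step 2: Count signs: positive = 4, negative = 6.
Step 3: Under H0: P(positive) = 0.5, so the number of positives S ~ Bin(10, 0.5).
Step 4: Two-sided exact p-value = sum of Bin(10,0.5) probabilities at or below the observed probability = 0.753906.
Step 5: alpha = 0.1. fail to reject H0.

n_eff = 10, pos = 4, neg = 6, p = 0.753906, fail to reject H0.


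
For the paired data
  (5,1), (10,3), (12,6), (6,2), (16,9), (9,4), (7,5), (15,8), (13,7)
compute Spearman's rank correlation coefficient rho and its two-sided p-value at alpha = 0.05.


Step 1: Rank x and y separately (midranks; no ties here).
rank(x): 5->1, 10->5, 12->6, 6->2, 16->9, 9->4, 7->3, 15->8, 13->7
rank(y): 1->1, 3->3, 6->6, 2->2, 9->9, 4->4, 5->5, 8->8, 7->7
Step 2: d_i = R_x(i) - R_y(i); compute d_i^2.
  (1-1)^2=0, (5-3)^2=4, (6-6)^2=0, (2-2)^2=0, (9-9)^2=0, (4-4)^2=0, (3-5)^2=4, (8-8)^2=0, (7-7)^2=0
sum(d^2) = 8.
Step 3: rho = 1 - 6*8 / (9*(9^2 - 1)) = 1 - 48/720 = 0.933333.
Step 4: Under H0, t = rho * sqrt((n-2)/(1-rho^2)) = 6.8783 ~ t(7).
Step 5: Two-sided p-value from the t-distribution with 7 df = 0.000236.
Step 6: alpha = 0.05. reject H0.

rho = 0.9333, p = 0.000236, reject H0 at alpha = 0.05.


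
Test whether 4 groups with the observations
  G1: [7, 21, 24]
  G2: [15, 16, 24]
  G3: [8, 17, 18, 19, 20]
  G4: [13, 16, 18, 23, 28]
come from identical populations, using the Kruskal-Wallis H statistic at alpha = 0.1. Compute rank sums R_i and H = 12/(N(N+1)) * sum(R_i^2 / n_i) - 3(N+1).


Step 1: Combine all N = 16 observations and assign midranks.
sorted (value, group, rank): (7,G1,1), (8,G3,2), (13,G4,3), (15,G2,4), (16,G2,5.5), (16,G4,5.5), (17,G3,7), (18,G3,8.5), (18,G4,8.5), (19,G3,10), (20,G3,11), (21,G1,12), (23,G4,13), (24,G1,14.5), (24,G2,14.5), (28,G4,16)
Step 2: Sum ranks within each group.
R_1 = 27.5 (n_1 = 3)
R_2 = 24 (n_2 = 3)
R_3 = 38.5 (n_3 = 5)
R_4 = 46 (n_4 = 5)
Step 3: H = 12/(N(N+1)) * sum(R_i^2/n_i) - 3(N+1)
     = 12/(16*17) * (27.5^2/3 + 24^2/3 + 38.5^2/5 + 46^2/5) - 3*17
     = 0.044118 * 1163.73 - 51
     = 0.341176.
Step 4: Ties present; correction factor C = 1 - 18/(16^3 - 16) = 0.995588. Corrected H = 0.341176 / 0.995588 = 0.342688.
Step 5: Under H0, H ~ chi^2(3); p-value = 0.951810.
Step 6: alpha = 0.1. fail to reject H0.

H = 0.3427, df = 3, p = 0.951810, fail to reject H0.


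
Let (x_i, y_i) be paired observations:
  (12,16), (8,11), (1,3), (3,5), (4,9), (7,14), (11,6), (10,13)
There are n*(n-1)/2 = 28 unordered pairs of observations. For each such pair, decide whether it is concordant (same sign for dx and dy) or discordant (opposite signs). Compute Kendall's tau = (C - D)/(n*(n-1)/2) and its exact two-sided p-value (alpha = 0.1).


Step 1: Enumerate the 28 unordered pairs (i,j) with i<j and classify each by sign(x_j-x_i) * sign(y_j-y_i).
  (1,2):dx=-4,dy=-5->C; (1,3):dx=-11,dy=-13->C; (1,4):dx=-9,dy=-11->C; (1,5):dx=-8,dy=-7->C
  (1,6):dx=-5,dy=-2->C; (1,7):dx=-1,dy=-10->C; (1,8):dx=-2,dy=-3->C; (2,3):dx=-7,dy=-8->C
  (2,4):dx=-5,dy=-6->C; (2,5):dx=-4,dy=-2->C; (2,6):dx=-1,dy=+3->D; (2,7):dx=+3,dy=-5->D
  (2,8):dx=+2,dy=+2->C; (3,4):dx=+2,dy=+2->C; (3,5):dx=+3,dy=+6->C; (3,6):dx=+6,dy=+11->C
  (3,7):dx=+10,dy=+3->C; (3,8):dx=+9,dy=+10->C; (4,5):dx=+1,dy=+4->C; (4,6):dx=+4,dy=+9->C
  (4,7):dx=+8,dy=+1->C; (4,8):dx=+7,dy=+8->C; (5,6):dx=+3,dy=+5->C; (5,7):dx=+7,dy=-3->D
  (5,8):dx=+6,dy=+4->C; (6,7):dx=+4,dy=-8->D; (6,8):dx=+3,dy=-1->D; (7,8):dx=-1,dy=+7->D
Step 2: C = 22, D = 6, total pairs = 28.
Step 3: tau = (C - D)/(n(n-1)/2) = (22 - 6)/28 = 0.571429.
Step 4: Exact two-sided p-value (enumerate n! = 40320 permutations of y under H0): p = 0.061012.
Step 5: alpha = 0.1. reject H0.

tau_b = 0.5714 (C=22, D=6), p = 0.061012, reject H0.


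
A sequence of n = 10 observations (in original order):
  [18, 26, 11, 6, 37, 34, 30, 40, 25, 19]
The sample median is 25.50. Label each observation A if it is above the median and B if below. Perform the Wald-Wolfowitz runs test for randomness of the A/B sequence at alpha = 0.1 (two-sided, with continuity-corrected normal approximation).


Step 1: Compute median = 25.50; label A = above, B = below.
Labels in order: BABBAAAABB  (n_A = 5, n_B = 5)
Step 2: Count runs R = 5.
Step 3: Under H0 (random ordering), E[R] = 2*n_A*n_B/(n_A+n_B) + 1 = 2*5*5/10 + 1 = 6.0000.
        Var[R] = 2*n_A*n_B*(2*n_A*n_B - n_A - n_B) / ((n_A+n_B)^2 * (n_A+n_B-1)) = 2000/900 = 2.2222.
        SD[R] = 1.4907.
Step 4: Continuity-corrected z = (R + 0.5 - E[R]) / SD[R] = (5 + 0.5 - 6.0000) / 1.4907 = -0.3354.
Step 5: Two-sided p-value via normal approximation = 2*(1 - Phi(|z|)) = 0.737316.
Step 6: alpha = 0.1. fail to reject H0.

R = 5, z = -0.3354, p = 0.737316, fail to reject H0.


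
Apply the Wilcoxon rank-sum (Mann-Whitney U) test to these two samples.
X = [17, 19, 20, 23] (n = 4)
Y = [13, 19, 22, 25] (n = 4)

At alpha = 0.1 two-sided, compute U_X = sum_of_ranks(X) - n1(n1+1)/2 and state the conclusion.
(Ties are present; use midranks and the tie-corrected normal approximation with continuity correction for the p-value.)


Step 1: Combine and sort all 8 observations; assign midranks.
sorted (value, group): (13,Y), (17,X), (19,X), (19,Y), (20,X), (22,Y), (23,X), (25,Y)
ranks: 13->1, 17->2, 19->3.5, 19->3.5, 20->5, 22->6, 23->7, 25->8
Step 2: Rank sum for X: R1 = 2 + 3.5 + 5 + 7 = 17.5.
Step 3: U_X = R1 - n1(n1+1)/2 = 17.5 - 4*5/2 = 17.5 - 10 = 7.5.
       U_Y = n1*n2 - U_X = 16 - 7.5 = 8.5.
Step 4: Ties are present, so use the tie-corrected normal approximation (with continuity correction) for the p-value.
Step 5: p-value = 1.000000; compare to alpha = 0.1. fail to reject H0.

U_X = 7.5, p = 1.000000, fail to reject H0 at alpha = 0.1.


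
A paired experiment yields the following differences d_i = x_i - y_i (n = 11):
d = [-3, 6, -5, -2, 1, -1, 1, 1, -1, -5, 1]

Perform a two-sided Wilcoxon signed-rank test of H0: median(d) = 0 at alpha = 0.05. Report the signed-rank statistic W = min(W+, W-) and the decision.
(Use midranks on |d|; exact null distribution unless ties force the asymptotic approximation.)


Step 1: Drop any zero differences (none here) and take |d_i|.
|d| = [3, 6, 5, 2, 1, 1, 1, 1, 1, 5, 1]
Step 2: Midrank |d_i| (ties get averaged ranks).
ranks: |3|->8, |6|->11, |5|->9.5, |2|->7, |1|->3.5, |1|->3.5, |1|->3.5, |1|->3.5, |1|->3.5, |5|->9.5, |1|->3.5
Step 3: Attach original signs; sum ranks with positive sign and with negative sign.
W+ = 11 + 3.5 + 3.5 + 3.5 + 3.5 = 25
W- = 8 + 9.5 + 7 + 3.5 + 3.5 + 9.5 = 41
(Check: W+ + W- = 66 should equal n(n+1)/2 = 66.)
Step 4: Test statistic W = min(W+, W-) = 25.
Step 5: Ties in |d|, so use the tie-corrected normal approximation.
        E[W] = n(n+1)/4 = 11*12/4 = 33.
        Tie groups: |d|=1 (t=6), |d|=5 (t=2); sum(t^3 - t) = 216.
        Var[W] = n(n+1)(2n+1)/24 - sum(t^3-t)/48 = 3036/24 - 216/48 = 122.
        z = (W - E[W]) / sqrt(Var[W]) = (25 - 33) / 11.0454 = -0.7243.
        Two-sided p = 2*Phi(z) = 0.468890.
Step 6: alpha = 0.05. fail to reject H0.

W+ = 25, W- = 41, W = min = 25, p = 0.468890, fail to reject H0.


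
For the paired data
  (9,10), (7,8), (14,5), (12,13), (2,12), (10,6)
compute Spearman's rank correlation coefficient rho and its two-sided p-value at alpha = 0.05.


Step 1: Rank x and y separately (midranks; no ties here).
rank(x): 9->3, 7->2, 14->6, 12->5, 2->1, 10->4
rank(y): 10->4, 8->3, 5->1, 13->6, 12->5, 6->2
Step 2: d_i = R_x(i) - R_y(i); compute d_i^2.
  (3-4)^2=1, (2-3)^2=1, (6-1)^2=25, (5-6)^2=1, (1-5)^2=16, (4-2)^2=4
sum(d^2) = 48.
Step 3: rho = 1 - 6*48 / (6*(6^2 - 1)) = 1 - 288/210 = -0.371429.
Step 4: Under H0, t = rho * sqrt((n-2)/(1-rho^2)) = -0.8001 ~ t(4).
Step 5: Two-sided p-value from the t-distribution with 4 df = 0.468478.
Step 6: alpha = 0.05. fail to reject H0.

rho = -0.3714, p = 0.468478, fail to reject H0 at alpha = 0.05.


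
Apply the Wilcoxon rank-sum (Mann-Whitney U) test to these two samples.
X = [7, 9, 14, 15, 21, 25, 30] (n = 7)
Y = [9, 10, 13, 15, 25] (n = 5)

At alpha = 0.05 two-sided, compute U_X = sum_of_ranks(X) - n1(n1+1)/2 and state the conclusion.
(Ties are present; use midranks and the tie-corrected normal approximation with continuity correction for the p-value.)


Step 1: Combine and sort all 12 observations; assign midranks.
sorted (value, group): (7,X), (9,X), (9,Y), (10,Y), (13,Y), (14,X), (15,X), (15,Y), (21,X), (25,X), (25,Y), (30,X)
ranks: 7->1, 9->2.5, 9->2.5, 10->4, 13->5, 14->6, 15->7.5, 15->7.5, 21->9, 25->10.5, 25->10.5, 30->12
Step 2: Rank sum for X: R1 = 1 + 2.5 + 6 + 7.5 + 9 + 10.5 + 12 = 48.5.
Step 3: U_X = R1 - n1(n1+1)/2 = 48.5 - 7*8/2 = 48.5 - 28 = 20.5.
       U_Y = n1*n2 - U_X = 35 - 20.5 = 14.5.
Step 4: Ties are present, so use the tie-corrected normal approximation (with continuity correction) for the p-value.
Step 5: p-value = 0.683167; compare to alpha = 0.05. fail to reject H0.

U_X = 20.5, p = 0.683167, fail to reject H0 at alpha = 0.05.


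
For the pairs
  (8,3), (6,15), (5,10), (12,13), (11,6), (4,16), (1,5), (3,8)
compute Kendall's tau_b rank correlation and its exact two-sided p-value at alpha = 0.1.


Step 1: Enumerate the 28 unordered pairs (i,j) with i<j and classify each by sign(x_j-x_i) * sign(y_j-y_i).
  (1,2):dx=-2,dy=+12->D; (1,3):dx=-3,dy=+7->D; (1,4):dx=+4,dy=+10->C; (1,5):dx=+3,dy=+3->C
  (1,6):dx=-4,dy=+13->D; (1,7):dx=-7,dy=+2->D; (1,8):dx=-5,dy=+5->D; (2,3):dx=-1,dy=-5->C
  (2,4):dx=+6,dy=-2->D; (2,5):dx=+5,dy=-9->D; (2,6):dx=-2,dy=+1->D; (2,7):dx=-5,dy=-10->C
  (2,8):dx=-3,dy=-7->C; (3,4):dx=+7,dy=+3->C; (3,5):dx=+6,dy=-4->D; (3,6):dx=-1,dy=+6->D
  (3,7):dx=-4,dy=-5->C; (3,8):dx=-2,dy=-2->C; (4,5):dx=-1,dy=-7->C; (4,6):dx=-8,dy=+3->D
  (4,7):dx=-11,dy=-8->C; (4,8):dx=-9,dy=-5->C; (5,6):dx=-7,dy=+10->D; (5,7):dx=-10,dy=-1->C
  (5,8):dx=-8,dy=+2->D; (6,7):dx=-3,dy=-11->C; (6,8):dx=-1,dy=-8->C; (7,8):dx=+2,dy=+3->C
Step 2: C = 15, D = 13, total pairs = 28.
Step 3: tau = (C - D)/(n(n-1)/2) = (15 - 13)/28 = 0.071429.
Step 4: Exact two-sided p-value (enumerate n! = 40320 permutations of y under H0): p = 0.904861.
Step 5: alpha = 0.1. fail to reject H0.

tau_b = 0.0714 (C=15, D=13), p = 0.904861, fail to reject H0.


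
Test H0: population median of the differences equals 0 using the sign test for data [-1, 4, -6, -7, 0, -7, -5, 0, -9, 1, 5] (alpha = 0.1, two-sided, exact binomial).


Step 1: Discard zero differences. Original n = 11; n_eff = number of nonzero differences = 9.
Nonzero differences (with sign): -1, +4, -6, -7, -7, -5, -9, +1, +5
Step 2: Count signs: positive = 3, negative = 6.
Step 3: Under H0: P(positive) = 0.5, so the number of positives S ~ Bin(9, 0.5).
Step 4: Two-sided exact p-value = sum of Bin(9,0.5) probabilities at or below the observed probability = 0.507812.
Step 5: alpha = 0.1. fail to reject H0.

n_eff = 9, pos = 3, neg = 6, p = 0.507812, fail to reject H0.


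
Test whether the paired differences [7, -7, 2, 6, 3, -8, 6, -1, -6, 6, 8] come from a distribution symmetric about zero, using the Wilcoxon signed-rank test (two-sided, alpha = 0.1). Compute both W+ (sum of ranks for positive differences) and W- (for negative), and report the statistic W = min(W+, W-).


Step 1: Drop any zero differences (none here) and take |d_i|.
|d| = [7, 7, 2, 6, 3, 8, 6, 1, 6, 6, 8]
Step 2: Midrank |d_i| (ties get averaged ranks).
ranks: |7|->8.5, |7|->8.5, |2|->2, |6|->5.5, |3|->3, |8|->10.5, |6|->5.5, |1|->1, |6|->5.5, |6|->5.5, |8|->10.5
Step 3: Attach original signs; sum ranks with positive sign and with negative sign.
W+ = 8.5 + 2 + 5.5 + 3 + 5.5 + 5.5 + 10.5 = 40.5
W- = 8.5 + 10.5 + 1 + 5.5 = 25.5
(Check: W+ + W- = 66 should equal n(n+1)/2 = 66.)
Step 4: Test statistic W = min(W+, W-) = 25.5.
Step 5: Ties in |d|, so use the tie-corrected normal approximation.
        E[W] = n(n+1)/4 = 11*12/4 = 33.
        Tie groups: |d|=6 (t=4), |d|=7 (t=2), |d|=8 (t=2); sum(t^3 - t) = 72.
        Var[W] = n(n+1)(2n+1)/24 - sum(t^3-t)/48 = 3036/24 - 72/48 = 125.
        z = (W - E[W]) / sqrt(Var[W]) = (25.5 - 33) / 11.1803 = -0.6708.
        Two-sided p = 2*Phi(z) = 0.502335.
Step 6: alpha = 0.1. fail to reject H0.

W+ = 40.5, W- = 25.5, W = min = 25.5, p = 0.502335, fail to reject H0.


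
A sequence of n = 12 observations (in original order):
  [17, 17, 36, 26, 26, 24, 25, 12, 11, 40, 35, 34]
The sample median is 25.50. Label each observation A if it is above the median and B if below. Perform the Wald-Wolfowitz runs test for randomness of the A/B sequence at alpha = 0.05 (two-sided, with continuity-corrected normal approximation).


Step 1: Compute median = 25.50; label A = above, B = below.
Labels in order: BBAAABBBBAAA  (n_A = 6, n_B = 6)
Step 2: Count runs R = 4.
Step 3: Under H0 (random ordering), E[R] = 2*n_A*n_B/(n_A+n_B) + 1 = 2*6*6/12 + 1 = 7.0000.
        Var[R] = 2*n_A*n_B*(2*n_A*n_B - n_A - n_B) / ((n_A+n_B)^2 * (n_A+n_B-1)) = 4320/1584 = 2.7273.
        SD[R] = 1.6514.
Step 4: Continuity-corrected z = (R + 0.5 - E[R]) / SD[R] = (4 + 0.5 - 7.0000) / 1.6514 = -1.5138.
Step 5: Two-sided p-value via normal approximation = 2*(1 - Phi(|z|)) = 0.130070.
Step 6: alpha = 0.05. fail to reject H0.

R = 4, z = -1.5138, p = 0.130070, fail to reject H0.


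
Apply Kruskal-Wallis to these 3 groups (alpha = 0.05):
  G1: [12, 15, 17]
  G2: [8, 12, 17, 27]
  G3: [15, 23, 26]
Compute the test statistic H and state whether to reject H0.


Step 1: Combine all N = 10 observations and assign midranks.
sorted (value, group, rank): (8,G2,1), (12,G1,2.5), (12,G2,2.5), (15,G1,4.5), (15,G3,4.5), (17,G1,6.5), (17,G2,6.5), (23,G3,8), (26,G3,9), (27,G2,10)
Step 2: Sum ranks within each group.
R_1 = 13.5 (n_1 = 3)
R_2 = 20 (n_2 = 4)
R_3 = 21.5 (n_3 = 3)
Step 3: H = 12/(N(N+1)) * sum(R_i^2/n_i) - 3(N+1)
     = 12/(10*11) * (13.5^2/3 + 20^2/4 + 21.5^2/3) - 3*11
     = 0.109091 * 314.833 - 33
     = 1.345455.
Step 4: Ties present; correction factor C = 1 - 18/(10^3 - 10) = 0.981818. Corrected H = 1.345455 / 0.981818 = 1.370370.
Step 5: Under H0, H ~ chi^2(2); p-value = 0.503997.
Step 6: alpha = 0.05. fail to reject H0.

H = 1.3704, df = 2, p = 0.503997, fail to reject H0.


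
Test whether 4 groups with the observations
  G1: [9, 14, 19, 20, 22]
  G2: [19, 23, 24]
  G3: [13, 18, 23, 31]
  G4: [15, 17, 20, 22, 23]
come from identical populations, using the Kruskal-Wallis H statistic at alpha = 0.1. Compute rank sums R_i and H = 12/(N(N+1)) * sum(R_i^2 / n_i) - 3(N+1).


Step 1: Combine all N = 17 observations and assign midranks.
sorted (value, group, rank): (9,G1,1), (13,G3,2), (14,G1,3), (15,G4,4), (17,G4,5), (18,G3,6), (19,G1,7.5), (19,G2,7.5), (20,G1,9.5), (20,G4,9.5), (22,G1,11.5), (22,G4,11.5), (23,G2,14), (23,G3,14), (23,G4,14), (24,G2,16), (31,G3,17)
Step 2: Sum ranks within each group.
R_1 = 32.5 (n_1 = 5)
R_2 = 37.5 (n_2 = 3)
R_3 = 39 (n_3 = 4)
R_4 = 44 (n_4 = 5)
Step 3: H = 12/(N(N+1)) * sum(R_i^2/n_i) - 3(N+1)
     = 12/(17*18) * (32.5^2/5 + 37.5^2/3 + 39^2/4 + 44^2/5) - 3*18
     = 0.039216 * 1447.45 - 54
     = 2.762745.
Step 4: Ties present; correction factor C = 1 - 42/(17^3 - 17) = 0.991422. Corrected H = 2.762745 / 0.991422 = 2.786650.
Step 5: Under H0, H ~ chi^2(3); p-value = 0.425702.
Step 6: alpha = 0.1. fail to reject H0.

H = 2.7867, df = 3, p = 0.425702, fail to reject H0.


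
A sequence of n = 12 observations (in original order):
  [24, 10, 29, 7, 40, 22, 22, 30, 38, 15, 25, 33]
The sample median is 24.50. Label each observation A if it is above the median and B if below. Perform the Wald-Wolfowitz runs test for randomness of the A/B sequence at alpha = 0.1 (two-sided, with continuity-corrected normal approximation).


Step 1: Compute median = 24.50; label A = above, B = below.
Labels in order: BBABABBAABAA  (n_A = 6, n_B = 6)
Step 2: Count runs R = 8.
Step 3: Under H0 (random ordering), E[R] = 2*n_A*n_B/(n_A+n_B) + 1 = 2*6*6/12 + 1 = 7.0000.
        Var[R] = 2*n_A*n_B*(2*n_A*n_B - n_A - n_B) / ((n_A+n_B)^2 * (n_A+n_B-1)) = 4320/1584 = 2.7273.
        SD[R] = 1.6514.
Step 4: Continuity-corrected z = (R - 0.5 - E[R]) / SD[R] = (8 - 0.5 - 7.0000) / 1.6514 = 0.3028.
Step 5: Two-sided p-value via normal approximation = 2*(1 - Phi(|z|)) = 0.762069.
Step 6: alpha = 0.1. fail to reject H0.

R = 8, z = 0.3028, p = 0.762069, fail to reject H0.


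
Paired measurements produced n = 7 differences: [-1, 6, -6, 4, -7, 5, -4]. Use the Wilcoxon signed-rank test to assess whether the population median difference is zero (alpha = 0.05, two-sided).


Step 1: Drop any zero differences (none here) and take |d_i|.
|d| = [1, 6, 6, 4, 7, 5, 4]
Step 2: Midrank |d_i| (ties get averaged ranks).
ranks: |1|->1, |6|->5.5, |6|->5.5, |4|->2.5, |7|->7, |5|->4, |4|->2.5
Step 3: Attach original signs; sum ranks with positive sign and with negative sign.
W+ = 5.5 + 2.5 + 4 = 12
W- = 1 + 5.5 + 7 + 2.5 = 16
(Check: W+ + W- = 28 should equal n(n+1)/2 = 28.)
Step 4: Test statistic W = min(W+, W-) = 12.
Step 5: Ties in |d|, so use the tie-corrected normal approximation.
        E[W] = n(n+1)/4 = 7*8/4 = 14.
        Tie groups: |d|=4 (t=2), |d|=6 (t=2); sum(t^3 - t) = 12.
        Var[W] = n(n+1)(2n+1)/24 - sum(t^3-t)/48 = 840/24 - 12/48 = 34.75.
        z = (W - E[W]) / sqrt(Var[W]) = (12 - 14) / 5.8949 = -0.3393.
        Two-sided p = 2*Phi(z) = 0.734402.
Step 6: alpha = 0.05. fail to reject H0.

W+ = 12, W- = 16, W = min = 12, p = 0.734402, fail to reject H0.


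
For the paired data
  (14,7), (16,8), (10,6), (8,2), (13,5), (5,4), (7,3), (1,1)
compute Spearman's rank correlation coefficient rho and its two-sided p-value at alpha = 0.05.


Step 1: Rank x and y separately (midranks; no ties here).
rank(x): 14->7, 16->8, 10->5, 8->4, 13->6, 5->2, 7->3, 1->1
rank(y): 7->7, 8->8, 6->6, 2->2, 5->5, 4->4, 3->3, 1->1
Step 2: d_i = R_x(i) - R_y(i); compute d_i^2.
  (7-7)^2=0, (8-8)^2=0, (5-6)^2=1, (4-2)^2=4, (6-5)^2=1, (2-4)^2=4, (3-3)^2=0, (1-1)^2=0
sum(d^2) = 10.
Step 3: rho = 1 - 6*10 / (8*(8^2 - 1)) = 1 - 60/504 = 0.880952.
Step 4: Under H0, t = rho * sqrt((n-2)/(1-rho^2)) = 4.5601 ~ t(6).
Step 5: Two-sided p-value from the t-distribution with 6 df = 0.003850.
Step 6: alpha = 0.05. reject H0.

rho = 0.8810, p = 0.003850, reject H0 at alpha = 0.05.


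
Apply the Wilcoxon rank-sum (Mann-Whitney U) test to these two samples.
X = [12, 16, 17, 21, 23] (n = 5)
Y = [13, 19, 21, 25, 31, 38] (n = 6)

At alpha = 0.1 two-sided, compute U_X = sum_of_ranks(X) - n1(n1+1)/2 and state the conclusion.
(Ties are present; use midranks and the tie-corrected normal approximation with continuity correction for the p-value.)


Step 1: Combine and sort all 11 observations; assign midranks.
sorted (value, group): (12,X), (13,Y), (16,X), (17,X), (19,Y), (21,X), (21,Y), (23,X), (25,Y), (31,Y), (38,Y)
ranks: 12->1, 13->2, 16->3, 17->4, 19->5, 21->6.5, 21->6.5, 23->8, 25->9, 31->10, 38->11
Step 2: Rank sum for X: R1 = 1 + 3 + 4 + 6.5 + 8 = 22.5.
Step 3: U_X = R1 - n1(n1+1)/2 = 22.5 - 5*6/2 = 22.5 - 15 = 7.5.
       U_Y = n1*n2 - U_X = 30 - 7.5 = 22.5.
Step 4: Ties are present, so use the tie-corrected normal approximation (with continuity correction) for the p-value.
Step 5: p-value = 0.200217; compare to alpha = 0.1. fail to reject H0.

U_X = 7.5, p = 0.200217, fail to reject H0 at alpha = 0.1.


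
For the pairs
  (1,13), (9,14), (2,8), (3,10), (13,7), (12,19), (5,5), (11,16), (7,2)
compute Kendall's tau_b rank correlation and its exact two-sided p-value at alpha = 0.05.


Step 1: Enumerate the 36 unordered pairs (i,j) with i<j and classify each by sign(x_j-x_i) * sign(y_j-y_i).
  (1,2):dx=+8,dy=+1->C; (1,3):dx=+1,dy=-5->D; (1,4):dx=+2,dy=-3->D; (1,5):dx=+12,dy=-6->D
  (1,6):dx=+11,dy=+6->C; (1,7):dx=+4,dy=-8->D; (1,8):dx=+10,dy=+3->C; (1,9):dx=+6,dy=-11->D
  (2,3):dx=-7,dy=-6->C; (2,4):dx=-6,dy=-4->C; (2,5):dx=+4,dy=-7->D; (2,6):dx=+3,dy=+5->C
  (2,7):dx=-4,dy=-9->C; (2,8):dx=+2,dy=+2->C; (2,9):dx=-2,dy=-12->C; (3,4):dx=+1,dy=+2->C
  (3,5):dx=+11,dy=-1->D; (3,6):dx=+10,dy=+11->C; (3,7):dx=+3,dy=-3->D; (3,8):dx=+9,dy=+8->C
  (3,9):dx=+5,dy=-6->D; (4,5):dx=+10,dy=-3->D; (4,6):dx=+9,dy=+9->C; (4,7):dx=+2,dy=-5->D
  (4,8):dx=+8,dy=+6->C; (4,9):dx=+4,dy=-8->D; (5,6):dx=-1,dy=+12->D; (5,7):dx=-8,dy=-2->C
  (5,8):dx=-2,dy=+9->D; (5,9):dx=-6,dy=-5->C; (6,7):dx=-7,dy=-14->C; (6,8):dx=-1,dy=-3->C
  (6,9):dx=-5,dy=-17->C; (7,8):dx=+6,dy=+11->C; (7,9):dx=+2,dy=-3->D; (8,9):dx=-4,dy=-14->C
Step 2: C = 21, D = 15, total pairs = 36.
Step 3: tau = (C - D)/(n(n-1)/2) = (21 - 15)/36 = 0.166667.
Step 4: Exact two-sided p-value (enumerate n! = 362880 permutations of y under H0): p = 0.612202.
Step 5: alpha = 0.05. fail to reject H0.

tau_b = 0.1667 (C=21, D=15), p = 0.612202, fail to reject H0.


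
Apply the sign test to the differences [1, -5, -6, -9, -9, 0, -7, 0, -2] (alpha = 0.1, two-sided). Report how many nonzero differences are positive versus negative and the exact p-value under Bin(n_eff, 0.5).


Step 1: Discard zero differences. Original n = 9; n_eff = number of nonzero differences = 7.
Nonzero differences (with sign): +1, -5, -6, -9, -9, -7, -2
Step 2: Count signs: positive = 1, negative = 6.
Step 3: Under H0: P(positive) = 0.5, so the number of positives S ~ Bin(7, 0.5).
Step 4: Two-sided exact p-value = sum of Bin(7,0.5) probabilities at or below the observed probability = 0.125000.
Step 5: alpha = 0.1. fail to reject H0.

n_eff = 7, pos = 1, neg = 6, p = 0.125000, fail to reject H0.


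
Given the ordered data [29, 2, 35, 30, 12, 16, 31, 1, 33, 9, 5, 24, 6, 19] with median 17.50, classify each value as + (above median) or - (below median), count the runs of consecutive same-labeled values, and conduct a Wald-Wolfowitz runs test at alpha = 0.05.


Step 1: Compute median = 17.50; label A = above, B = below.
Labels in order: ABAABBABABBABA  (n_A = 7, n_B = 7)
Step 2: Count runs R = 11.
Step 3: Under H0 (random ordering), E[R] = 2*n_A*n_B/(n_A+n_B) + 1 = 2*7*7/14 + 1 = 8.0000.
        Var[R] = 2*n_A*n_B*(2*n_A*n_B - n_A - n_B) / ((n_A+n_B)^2 * (n_A+n_B-1)) = 8232/2548 = 3.2308.
        SD[R] = 1.7974.
Step 4: Continuity-corrected z = (R - 0.5 - E[R]) / SD[R] = (11 - 0.5 - 8.0000) / 1.7974 = 1.3909.
Step 5: Two-sided p-value via normal approximation = 2*(1 - Phi(|z|)) = 0.164264.
Step 6: alpha = 0.05. fail to reject H0.

R = 11, z = 1.3909, p = 0.164264, fail to reject H0.


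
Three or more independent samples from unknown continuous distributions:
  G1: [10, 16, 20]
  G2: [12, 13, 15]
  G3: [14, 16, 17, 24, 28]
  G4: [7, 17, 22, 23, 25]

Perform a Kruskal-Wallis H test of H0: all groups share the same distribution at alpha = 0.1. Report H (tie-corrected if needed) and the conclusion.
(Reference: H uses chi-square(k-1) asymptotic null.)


Step 1: Combine all N = 16 observations and assign midranks.
sorted (value, group, rank): (7,G4,1), (10,G1,2), (12,G2,3), (13,G2,4), (14,G3,5), (15,G2,6), (16,G1,7.5), (16,G3,7.5), (17,G3,9.5), (17,G4,9.5), (20,G1,11), (22,G4,12), (23,G4,13), (24,G3,14), (25,G4,15), (28,G3,16)
Step 2: Sum ranks within each group.
R_1 = 20.5 (n_1 = 3)
R_2 = 13 (n_2 = 3)
R_3 = 52 (n_3 = 5)
R_4 = 50.5 (n_4 = 5)
Step 3: H = 12/(N(N+1)) * sum(R_i^2/n_i) - 3(N+1)
     = 12/(16*17) * (20.5^2/3 + 13^2/3 + 52^2/5 + 50.5^2/5) - 3*17
     = 0.044118 * 1247.27 - 51
     = 4.026471.
Step 4: Ties present; correction factor C = 1 - 12/(16^3 - 16) = 0.997059. Corrected H = 4.026471 / 0.997059 = 4.038348.
Step 5: Under H0, H ~ chi^2(3); p-value = 0.257353.
Step 6: alpha = 0.1. fail to reject H0.

H = 4.0383, df = 3, p = 0.257353, fail to reject H0.


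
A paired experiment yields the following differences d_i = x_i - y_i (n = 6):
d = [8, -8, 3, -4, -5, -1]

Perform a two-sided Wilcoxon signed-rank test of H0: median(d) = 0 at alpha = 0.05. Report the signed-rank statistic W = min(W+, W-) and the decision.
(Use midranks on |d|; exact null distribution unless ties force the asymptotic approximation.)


Step 1: Drop any zero differences (none here) and take |d_i|.
|d| = [8, 8, 3, 4, 5, 1]
Step 2: Midrank |d_i| (ties get averaged ranks).
ranks: |8|->5.5, |8|->5.5, |3|->2, |4|->3, |5|->4, |1|->1
Step 3: Attach original signs; sum ranks with positive sign and with negative sign.
W+ = 5.5 + 2 = 7.5
W- = 5.5 + 3 + 4 + 1 = 13.5
(Check: W+ + W- = 21 should equal n(n+1)/2 = 21.)
Step 4: Test statistic W = min(W+, W-) = 7.5.
Step 5: Ties in |d|, so use the tie-corrected normal approximation.
        E[W] = n(n+1)/4 = 6*7/4 = 10.5.
        Tie groups: |d|=8 (t=2); sum(t^3 - t) = 6.
        Var[W] = n(n+1)(2n+1)/24 - sum(t^3-t)/48 = 546/24 - 6/48 = 22.625.
        z = (W - E[W]) / sqrt(Var[W]) = (7.5 - 10.5) / 4.7566 = -0.6307.
        Two-sided p = 2*Phi(z) = 0.528233.
Step 6: alpha = 0.05. fail to reject H0.

W+ = 7.5, W- = 13.5, W = min = 7.5, p = 0.528233, fail to reject H0.


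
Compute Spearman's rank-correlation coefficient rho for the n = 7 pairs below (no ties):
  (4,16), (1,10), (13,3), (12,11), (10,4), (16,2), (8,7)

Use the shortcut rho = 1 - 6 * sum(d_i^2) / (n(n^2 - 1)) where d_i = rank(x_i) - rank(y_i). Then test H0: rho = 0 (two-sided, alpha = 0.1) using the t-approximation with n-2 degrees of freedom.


Step 1: Rank x and y separately (midranks; no ties here).
rank(x): 4->2, 1->1, 13->6, 12->5, 10->4, 16->7, 8->3
rank(y): 16->7, 10->5, 3->2, 11->6, 4->3, 2->1, 7->4
Step 2: d_i = R_x(i) - R_y(i); compute d_i^2.
  (2-7)^2=25, (1-5)^2=16, (6-2)^2=16, (5-6)^2=1, (4-3)^2=1, (7-1)^2=36, (3-4)^2=1
sum(d^2) = 96.
Step 3: rho = 1 - 6*96 / (7*(7^2 - 1)) = 1 - 576/336 = -0.714286.
Step 4: Under H0, t = rho * sqrt((n-2)/(1-rho^2)) = -2.2822 ~ t(5).
Step 5: Two-sided p-value from the t-distribution with 5 df = 0.071344.
Step 6: alpha = 0.1. reject H0.

rho = -0.7143, p = 0.071344, reject H0 at alpha = 0.1.


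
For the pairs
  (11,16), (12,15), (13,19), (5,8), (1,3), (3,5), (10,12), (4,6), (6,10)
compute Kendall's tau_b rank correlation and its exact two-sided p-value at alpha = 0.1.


Step 1: Enumerate the 36 unordered pairs (i,j) with i<j and classify each by sign(x_j-x_i) * sign(y_j-y_i).
  (1,2):dx=+1,dy=-1->D; (1,3):dx=+2,dy=+3->C; (1,4):dx=-6,dy=-8->C; (1,5):dx=-10,dy=-13->C
  (1,6):dx=-8,dy=-11->C; (1,7):dx=-1,dy=-4->C; (1,8):dx=-7,dy=-10->C; (1,9):dx=-5,dy=-6->C
  (2,3):dx=+1,dy=+4->C; (2,4):dx=-7,dy=-7->C; (2,5):dx=-11,dy=-12->C; (2,6):dx=-9,dy=-10->C
  (2,7):dx=-2,dy=-3->C; (2,8):dx=-8,dy=-9->C; (2,9):dx=-6,dy=-5->C; (3,4):dx=-8,dy=-11->C
  (3,5):dx=-12,dy=-16->C; (3,6):dx=-10,dy=-14->C; (3,7):dx=-3,dy=-7->C; (3,8):dx=-9,dy=-13->C
  (3,9):dx=-7,dy=-9->C; (4,5):dx=-4,dy=-5->C; (4,6):dx=-2,dy=-3->C; (4,7):dx=+5,dy=+4->C
  (4,8):dx=-1,dy=-2->C; (4,9):dx=+1,dy=+2->C; (5,6):dx=+2,dy=+2->C; (5,7):dx=+9,dy=+9->C
  (5,8):dx=+3,dy=+3->C; (5,9):dx=+5,dy=+7->C; (6,7):dx=+7,dy=+7->C; (6,8):dx=+1,dy=+1->C
  (6,9):dx=+3,dy=+5->C; (7,8):dx=-6,dy=-6->C; (7,9):dx=-4,dy=-2->C; (8,9):dx=+2,dy=+4->C
Step 2: C = 35, D = 1, total pairs = 36.
Step 3: tau = (C - D)/(n(n-1)/2) = (35 - 1)/36 = 0.944444.
Step 4: Exact two-sided p-value (enumerate n! = 362880 permutations of y under H0): p = 0.000050.
Step 5: alpha = 0.1. reject H0.

tau_b = 0.9444 (C=35, D=1), p = 0.000050, reject H0.


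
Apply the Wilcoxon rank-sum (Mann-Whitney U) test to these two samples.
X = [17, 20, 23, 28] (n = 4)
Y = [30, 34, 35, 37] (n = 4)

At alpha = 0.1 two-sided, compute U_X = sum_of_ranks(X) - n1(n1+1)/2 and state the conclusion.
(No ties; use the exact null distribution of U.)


Step 1: Combine and sort all 8 observations; assign midranks.
sorted (value, group): (17,X), (20,X), (23,X), (28,X), (30,Y), (34,Y), (35,Y), (37,Y)
ranks: 17->1, 20->2, 23->3, 28->4, 30->5, 34->6, 35->7, 37->8
Step 2: Rank sum for X: R1 = 1 + 2 + 3 + 4 = 10.
Step 3: U_X = R1 - n1(n1+1)/2 = 10 - 4*5/2 = 10 - 10 = 0.
       U_Y = n1*n2 - U_X = 16 - 0 = 16.
Step 4: No ties, so the exact null distribution of U (based on enumerating the C(8,4) = 70 equally likely rank assignments) gives the two-sided p-value.
Step 5: p-value = 0.028571; compare to alpha = 0.1. reject H0.

U_X = 0, p = 0.028571, reject H0 at alpha = 0.1.


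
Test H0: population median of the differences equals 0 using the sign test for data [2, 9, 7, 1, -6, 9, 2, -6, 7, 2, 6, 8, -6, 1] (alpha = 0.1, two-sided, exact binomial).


Step 1: Discard zero differences. Original n = 14; n_eff = number of nonzero differences = 14.
Nonzero differences (with sign): +2, +9, +7, +1, -6, +9, +2, -6, +7, +2, +6, +8, -6, +1
Step 2: Count signs: positive = 11, negative = 3.
Step 3: Under H0: P(positive) = 0.5, so the number of positives S ~ Bin(14, 0.5).
Step 4: Two-sided exact p-value = sum of Bin(14,0.5) probabilities at or below the observed probability = 0.057373.
Step 5: alpha = 0.1. reject H0.

n_eff = 14, pos = 11, neg = 3, p = 0.057373, reject H0.


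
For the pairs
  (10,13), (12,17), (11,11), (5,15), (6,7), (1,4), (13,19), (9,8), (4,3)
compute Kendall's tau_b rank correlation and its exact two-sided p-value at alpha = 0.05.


Step 1: Enumerate the 36 unordered pairs (i,j) with i<j and classify each by sign(x_j-x_i) * sign(y_j-y_i).
  (1,2):dx=+2,dy=+4->C; (1,3):dx=+1,dy=-2->D; (1,4):dx=-5,dy=+2->D; (1,5):dx=-4,dy=-6->C
  (1,6):dx=-9,dy=-9->C; (1,7):dx=+3,dy=+6->C; (1,8):dx=-1,dy=-5->C; (1,9):dx=-6,dy=-10->C
  (2,3):dx=-1,dy=-6->C; (2,4):dx=-7,dy=-2->C; (2,5):dx=-6,dy=-10->C; (2,6):dx=-11,dy=-13->C
  (2,7):dx=+1,dy=+2->C; (2,8):dx=-3,dy=-9->C; (2,9):dx=-8,dy=-14->C; (3,4):dx=-6,dy=+4->D
  (3,5):dx=-5,dy=-4->C; (3,6):dx=-10,dy=-7->C; (3,7):dx=+2,dy=+8->C; (3,8):dx=-2,dy=-3->C
  (3,9):dx=-7,dy=-8->C; (4,5):dx=+1,dy=-8->D; (4,6):dx=-4,dy=-11->C; (4,7):dx=+8,dy=+4->C
  (4,8):dx=+4,dy=-7->D; (4,9):dx=-1,dy=-12->C; (5,6):dx=-5,dy=-3->C; (5,7):dx=+7,dy=+12->C
  (5,8):dx=+3,dy=+1->C; (5,9):dx=-2,dy=-4->C; (6,7):dx=+12,dy=+15->C; (6,8):dx=+8,dy=+4->C
  (6,9):dx=+3,dy=-1->D; (7,8):dx=-4,dy=-11->C; (7,9):dx=-9,dy=-16->C; (8,9):dx=-5,dy=-5->C
Step 2: C = 30, D = 6, total pairs = 36.
Step 3: tau = (C - D)/(n(n-1)/2) = (30 - 6)/36 = 0.666667.
Step 4: Exact two-sided p-value (enumerate n! = 362880 permutations of y under H0): p = 0.012665.
Step 5: alpha = 0.05. reject H0.

tau_b = 0.6667 (C=30, D=6), p = 0.012665, reject H0.


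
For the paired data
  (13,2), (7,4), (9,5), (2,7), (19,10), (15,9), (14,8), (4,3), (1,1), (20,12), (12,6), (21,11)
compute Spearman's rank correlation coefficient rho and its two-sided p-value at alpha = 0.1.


Step 1: Rank x and y separately (midranks; no ties here).
rank(x): 13->7, 7->4, 9->5, 2->2, 19->10, 15->9, 14->8, 4->3, 1->1, 20->11, 12->6, 21->12
rank(y): 2->2, 4->4, 5->5, 7->7, 10->10, 9->9, 8->8, 3->3, 1->1, 12->12, 6->6, 11->11
Step 2: d_i = R_x(i) - R_y(i); compute d_i^2.
  (7-2)^2=25, (4-4)^2=0, (5-5)^2=0, (2-7)^2=25, (10-10)^2=0, (9-9)^2=0, (8-8)^2=0, (3-3)^2=0, (1-1)^2=0, (11-12)^2=1, (6-6)^2=0, (12-11)^2=1
sum(d^2) = 52.
Step 3: rho = 1 - 6*52 / (12*(12^2 - 1)) = 1 - 312/1716 = 0.818182.
Step 4: Under H0, t = rho * sqrt((n-2)/(1-rho^2)) = 4.5000 ~ t(10).
Step 5: Two-sided p-value from the t-distribution with 10 df = 0.001143.
Step 6: alpha = 0.1. reject H0.

rho = 0.8182, p = 0.001143, reject H0 at alpha = 0.1.


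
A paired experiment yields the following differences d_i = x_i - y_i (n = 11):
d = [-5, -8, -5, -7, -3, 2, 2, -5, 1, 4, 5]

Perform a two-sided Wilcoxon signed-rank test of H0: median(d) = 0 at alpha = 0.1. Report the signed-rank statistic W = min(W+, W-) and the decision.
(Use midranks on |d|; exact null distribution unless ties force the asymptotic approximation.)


Step 1: Drop any zero differences (none here) and take |d_i|.
|d| = [5, 8, 5, 7, 3, 2, 2, 5, 1, 4, 5]
Step 2: Midrank |d_i| (ties get averaged ranks).
ranks: |5|->7.5, |8|->11, |5|->7.5, |7|->10, |3|->4, |2|->2.5, |2|->2.5, |5|->7.5, |1|->1, |4|->5, |5|->7.5
Step 3: Attach original signs; sum ranks with positive sign and with negative sign.
W+ = 2.5 + 2.5 + 1 + 5 + 7.5 = 18.5
W- = 7.5 + 11 + 7.5 + 10 + 4 + 7.5 = 47.5
(Check: W+ + W- = 66 should equal n(n+1)/2 = 66.)
Step 4: Test statistic W = min(W+, W-) = 18.5.
Step 5: Ties in |d|, so use the tie-corrected normal approximation.
        E[W] = n(n+1)/4 = 11*12/4 = 33.
        Tie groups: |d|=2 (t=2), |d|=5 (t=4); sum(t^3 - t) = 66.
        Var[W] = n(n+1)(2n+1)/24 - sum(t^3-t)/48 = 3036/24 - 66/48 = 125.125.
        z = (W - E[W]) / sqrt(Var[W]) = (18.5 - 33) / 11.1859 = -1.2963.
        Two-sided p = 2*Phi(z) = 0.194882.
Step 6: alpha = 0.1. fail to reject H0.

W+ = 18.5, W- = 47.5, W = min = 18.5, p = 0.194882, fail to reject H0.


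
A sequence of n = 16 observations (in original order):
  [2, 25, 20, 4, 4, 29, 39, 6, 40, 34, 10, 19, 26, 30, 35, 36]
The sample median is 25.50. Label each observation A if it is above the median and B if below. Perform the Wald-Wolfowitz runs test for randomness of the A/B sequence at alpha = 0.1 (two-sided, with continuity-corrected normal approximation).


Step 1: Compute median = 25.50; label A = above, B = below.
Labels in order: BBBBBAABAABBAAAA  (n_A = 8, n_B = 8)
Step 2: Count runs R = 6.
Step 3: Under H0 (random ordering), E[R] = 2*n_A*n_B/(n_A+n_B) + 1 = 2*8*8/16 + 1 = 9.0000.
        Var[R] = 2*n_A*n_B*(2*n_A*n_B - n_A - n_B) / ((n_A+n_B)^2 * (n_A+n_B-1)) = 14336/3840 = 3.7333.
        SD[R] = 1.9322.
Step 4: Continuity-corrected z = (R + 0.5 - E[R]) / SD[R] = (6 + 0.5 - 9.0000) / 1.9322 = -1.2939.
Step 5: Two-sided p-value via normal approximation = 2*(1 - Phi(|z|)) = 0.195709.
Step 6: alpha = 0.1. fail to reject H0.

R = 6, z = -1.2939, p = 0.195709, fail to reject H0.


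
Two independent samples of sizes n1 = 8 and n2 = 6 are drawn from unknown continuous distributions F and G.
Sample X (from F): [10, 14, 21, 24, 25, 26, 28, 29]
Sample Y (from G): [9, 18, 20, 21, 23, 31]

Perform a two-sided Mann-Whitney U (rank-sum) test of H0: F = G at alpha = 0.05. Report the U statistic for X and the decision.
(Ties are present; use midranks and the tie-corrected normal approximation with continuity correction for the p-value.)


Step 1: Combine and sort all 14 observations; assign midranks.
sorted (value, group): (9,Y), (10,X), (14,X), (18,Y), (20,Y), (21,X), (21,Y), (23,Y), (24,X), (25,X), (26,X), (28,X), (29,X), (31,Y)
ranks: 9->1, 10->2, 14->3, 18->4, 20->5, 21->6.5, 21->6.5, 23->8, 24->9, 25->10, 26->11, 28->12, 29->13, 31->14
Step 2: Rank sum for X: R1 = 2 + 3 + 6.5 + 9 + 10 + 11 + 12 + 13 = 66.5.
Step 3: U_X = R1 - n1(n1+1)/2 = 66.5 - 8*9/2 = 66.5 - 36 = 30.5.
       U_Y = n1*n2 - U_X = 48 - 30.5 = 17.5.
Step 4: Ties are present, so use the tie-corrected normal approximation (with continuity correction) for the p-value.
Step 5: p-value = 0.438074; compare to alpha = 0.05. fail to reject H0.

U_X = 30.5, p = 0.438074, fail to reject H0 at alpha = 0.05.


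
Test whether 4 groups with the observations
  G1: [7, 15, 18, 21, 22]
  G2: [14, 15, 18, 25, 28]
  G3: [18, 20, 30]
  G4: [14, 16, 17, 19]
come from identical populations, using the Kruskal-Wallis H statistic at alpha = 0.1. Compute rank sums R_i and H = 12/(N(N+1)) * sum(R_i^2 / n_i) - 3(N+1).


Step 1: Combine all N = 17 observations and assign midranks.
sorted (value, group, rank): (7,G1,1), (14,G2,2.5), (14,G4,2.5), (15,G1,4.5), (15,G2,4.5), (16,G4,6), (17,G4,7), (18,G1,9), (18,G2,9), (18,G3,9), (19,G4,11), (20,G3,12), (21,G1,13), (22,G1,14), (25,G2,15), (28,G2,16), (30,G3,17)
Step 2: Sum ranks within each group.
R_1 = 41.5 (n_1 = 5)
R_2 = 47 (n_2 = 5)
R_3 = 38 (n_3 = 3)
R_4 = 26.5 (n_4 = 4)
Step 3: H = 12/(N(N+1)) * sum(R_i^2/n_i) - 3(N+1)
     = 12/(17*18) * (41.5^2/5 + 47^2/5 + 38^2/3 + 26.5^2/4) - 3*18
     = 0.039216 * 1443.15 - 54
     = 2.593954.
Step 4: Ties present; correction factor C = 1 - 36/(17^3 - 17) = 0.992647. Corrected H = 2.593954 / 0.992647 = 2.613169.
Step 5: Under H0, H ~ chi^2(3); p-value = 0.455186.
Step 6: alpha = 0.1. fail to reject H0.

H = 2.6132, df = 3, p = 0.455186, fail to reject H0.


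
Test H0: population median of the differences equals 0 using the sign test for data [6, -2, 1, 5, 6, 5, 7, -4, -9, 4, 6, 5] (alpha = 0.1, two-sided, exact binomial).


Step 1: Discard zero differences. Original n = 12; n_eff = number of nonzero differences = 12.
Nonzero differences (with sign): +6, -2, +1, +5, +6, +5, +7, -4, -9, +4, +6, +5
Step 2: Count signs: positive = 9, negative = 3.
Step 3: Under H0: P(positive) = 0.5, so the number of positives S ~ Bin(12, 0.5).
Step 4: Two-sided exact p-value = sum of Bin(12,0.5) probabilities at or below the observed probability = 0.145996.
Step 5: alpha = 0.1. fail to reject H0.

n_eff = 12, pos = 9, neg = 3, p = 0.145996, fail to reject H0.


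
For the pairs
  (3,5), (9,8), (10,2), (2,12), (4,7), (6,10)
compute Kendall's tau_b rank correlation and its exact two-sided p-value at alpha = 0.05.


Step 1: Enumerate the 15 unordered pairs (i,j) with i<j and classify each by sign(x_j-x_i) * sign(y_j-y_i).
  (1,2):dx=+6,dy=+3->C; (1,3):dx=+7,dy=-3->D; (1,4):dx=-1,dy=+7->D; (1,5):dx=+1,dy=+2->C
  (1,6):dx=+3,dy=+5->C; (2,3):dx=+1,dy=-6->D; (2,4):dx=-7,dy=+4->D; (2,5):dx=-5,dy=-1->C
  (2,6):dx=-3,dy=+2->D; (3,4):dx=-8,dy=+10->D; (3,5):dx=-6,dy=+5->D; (3,6):dx=-4,dy=+8->D
  (4,5):dx=+2,dy=-5->D; (4,6):dx=+4,dy=-2->D; (5,6):dx=+2,dy=+3->C
Step 2: C = 5, D = 10, total pairs = 15.
Step 3: tau = (C - D)/(n(n-1)/2) = (5 - 10)/15 = -0.333333.
Step 4: Exact two-sided p-value (enumerate n! = 720 permutations of y under H0): p = 0.469444.
Step 5: alpha = 0.05. fail to reject H0.

tau_b = -0.3333 (C=5, D=10), p = 0.469444, fail to reject H0.
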